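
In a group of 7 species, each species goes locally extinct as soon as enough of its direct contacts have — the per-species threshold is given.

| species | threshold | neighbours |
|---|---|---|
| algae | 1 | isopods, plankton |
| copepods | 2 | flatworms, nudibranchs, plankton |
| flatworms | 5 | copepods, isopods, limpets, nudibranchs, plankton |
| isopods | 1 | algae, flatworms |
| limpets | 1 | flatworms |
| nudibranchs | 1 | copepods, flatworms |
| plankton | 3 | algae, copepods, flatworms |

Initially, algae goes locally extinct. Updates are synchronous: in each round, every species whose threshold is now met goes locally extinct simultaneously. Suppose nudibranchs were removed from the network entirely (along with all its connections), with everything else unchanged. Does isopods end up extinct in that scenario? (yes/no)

yes

With nudibranchs removed:
Round 1 — algae goes locally extinct (initial).
Round 2 — checking thresholds:
  isopods: 1 of 2 neighbours ≥ 1, goes locally extinct.
  plankton: 1 of 3 neighbours < 3, below threshold.
Round 3 — no new extinctions; cascade stops.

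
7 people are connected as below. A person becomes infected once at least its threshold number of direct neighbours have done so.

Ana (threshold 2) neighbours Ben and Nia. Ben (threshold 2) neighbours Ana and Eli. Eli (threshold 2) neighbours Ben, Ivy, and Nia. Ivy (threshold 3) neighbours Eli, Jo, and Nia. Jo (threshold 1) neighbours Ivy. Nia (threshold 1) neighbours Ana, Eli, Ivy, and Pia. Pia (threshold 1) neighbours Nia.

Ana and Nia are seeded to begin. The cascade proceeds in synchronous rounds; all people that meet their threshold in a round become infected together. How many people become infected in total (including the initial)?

Round 1 — Ana, Nia become infected (initial).
Round 2 — checking thresholds:
  Ben: 1 of 2 neighbours < 2, holds.
  Eli: 1 of 3 neighbours < 2, holds.
  Ivy: 1 of 3 neighbours < 3, holds.
  Pia: 1 of 1 neighbours ≥ 1, becomes infected.
Round 3 — no new infections; cascade stops.

3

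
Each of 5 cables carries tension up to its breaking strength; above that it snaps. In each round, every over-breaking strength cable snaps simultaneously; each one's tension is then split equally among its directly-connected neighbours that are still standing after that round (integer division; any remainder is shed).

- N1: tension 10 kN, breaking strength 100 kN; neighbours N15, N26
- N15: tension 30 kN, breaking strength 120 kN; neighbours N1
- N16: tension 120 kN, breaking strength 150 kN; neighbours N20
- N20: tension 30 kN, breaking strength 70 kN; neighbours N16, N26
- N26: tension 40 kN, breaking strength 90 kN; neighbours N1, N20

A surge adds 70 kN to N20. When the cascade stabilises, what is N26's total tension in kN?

90

Round 1 — N20 at 100 > 70. N20 snaps.
  N20 sheds 100 kN to N16, N26: 50 each.
    N16: 120+50 = 170 > 150
    N26: 40+50 = 90 ≤ 90
Round 2 — N16 snaps.
  N16 sheds 170 kN: no online neighbours, lost.
No further breaks.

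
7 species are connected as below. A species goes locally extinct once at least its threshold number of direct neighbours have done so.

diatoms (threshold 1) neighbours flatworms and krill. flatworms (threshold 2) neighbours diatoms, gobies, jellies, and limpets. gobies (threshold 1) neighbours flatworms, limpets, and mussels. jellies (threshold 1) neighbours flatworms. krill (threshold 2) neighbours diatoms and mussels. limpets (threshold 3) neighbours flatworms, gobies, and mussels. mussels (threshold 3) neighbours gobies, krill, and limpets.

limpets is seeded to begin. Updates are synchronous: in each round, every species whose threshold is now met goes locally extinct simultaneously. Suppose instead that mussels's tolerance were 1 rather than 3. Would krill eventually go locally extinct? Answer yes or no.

yes

With mussels's tolerance at 1:
Round 1 — limpets goes locally extinct (initial).
Round 2 — checking thresholds:
  flatworms: 1 of 4 neighbours < 2, below threshold.
  gobies: 1 of 3 neighbours ≥ 1, goes locally extinct.
  mussels: 1 of 3 neighbours ≥ 1, goes locally extinct.
Round 3 — checking thresholds:
  flatworms: 2 of 4 neighbours ≥ 2, goes locally extinct.
  krill: 1 of 2 neighbours < 2, below threshold.
Round 4 — checking thresholds:
  diatoms: 1 of 2 neighbours ≥ 1, goes locally extinct.
  jellies: 1 of 1 neighbours ≥ 1, goes locally extinct.
  krill: 1 of 2 neighbours < 2, below threshold.
Round 5 — checking thresholds:
  krill: 2 of 2 neighbours ≥ 2, goes locally extinct.
Round 6 — no new extinctions; cascade stops.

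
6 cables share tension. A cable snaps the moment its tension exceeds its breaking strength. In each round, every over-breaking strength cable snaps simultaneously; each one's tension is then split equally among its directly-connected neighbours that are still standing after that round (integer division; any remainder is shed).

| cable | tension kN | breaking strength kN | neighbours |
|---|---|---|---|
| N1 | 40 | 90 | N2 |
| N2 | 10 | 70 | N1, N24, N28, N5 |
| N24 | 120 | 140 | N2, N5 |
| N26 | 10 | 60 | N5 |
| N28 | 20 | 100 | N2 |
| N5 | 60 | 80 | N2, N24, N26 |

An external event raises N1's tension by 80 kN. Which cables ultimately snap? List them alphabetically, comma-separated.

Round 1 — N1 at 120 > 90. N1 snaps.
  N1 sheds 120 kN to N2: 120 each.
    N2: 10+120 = 130 > 70
Round 2 — N2 snaps.
  N2 sheds 130 kN to N24, N28, N5: 43 each (1 lost).
    N24: 120+43 = 163 > 140
    N28: 20+43 = 63 ≤ 100
    N5: 60+43 = 103 > 80
Round 3 — N24, N5 snap.
  N24 sheds 163 kN: no online neighbours, lost.
  N5 sheds 103 kN to N26: 103 each.
    N26: 10+103 = 113 > 60
Round 4 — N26 snaps.
  N26 sheds 113 kN: no online neighbours, lost.
No further breaks.

N1, N2, N24, N26, N5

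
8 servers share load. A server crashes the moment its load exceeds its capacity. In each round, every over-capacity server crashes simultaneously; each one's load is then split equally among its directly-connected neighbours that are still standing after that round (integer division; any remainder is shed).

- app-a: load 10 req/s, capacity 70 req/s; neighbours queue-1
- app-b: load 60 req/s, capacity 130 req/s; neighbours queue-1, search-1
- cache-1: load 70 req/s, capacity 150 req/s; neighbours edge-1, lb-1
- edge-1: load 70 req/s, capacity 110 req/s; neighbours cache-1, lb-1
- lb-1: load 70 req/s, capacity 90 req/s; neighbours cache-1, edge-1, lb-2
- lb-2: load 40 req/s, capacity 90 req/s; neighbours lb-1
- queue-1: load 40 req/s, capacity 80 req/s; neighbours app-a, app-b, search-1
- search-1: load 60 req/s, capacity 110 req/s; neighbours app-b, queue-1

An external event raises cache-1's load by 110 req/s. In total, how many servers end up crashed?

4

Round 1 — cache-1 at 180 > 150. cache-1 crashes.
  cache-1 sheds 180 req/s to edge-1, lb-1: 90 each.
    edge-1: 70+90 = 160 > 110
    lb-1: 70+90 = 160 > 90
Round 2 — edge-1, lb-1 crash.
  edge-1 sheds 160 req/s: no online neighbours, lost.
  lb-1 sheds 160 req/s to lb-2: 160 each.
    lb-2: 40+160 = 200 > 90
Round 3 — lb-2 crashes.
  lb-2 sheds 200 req/s: no online neighbours, lost.
No further crashes.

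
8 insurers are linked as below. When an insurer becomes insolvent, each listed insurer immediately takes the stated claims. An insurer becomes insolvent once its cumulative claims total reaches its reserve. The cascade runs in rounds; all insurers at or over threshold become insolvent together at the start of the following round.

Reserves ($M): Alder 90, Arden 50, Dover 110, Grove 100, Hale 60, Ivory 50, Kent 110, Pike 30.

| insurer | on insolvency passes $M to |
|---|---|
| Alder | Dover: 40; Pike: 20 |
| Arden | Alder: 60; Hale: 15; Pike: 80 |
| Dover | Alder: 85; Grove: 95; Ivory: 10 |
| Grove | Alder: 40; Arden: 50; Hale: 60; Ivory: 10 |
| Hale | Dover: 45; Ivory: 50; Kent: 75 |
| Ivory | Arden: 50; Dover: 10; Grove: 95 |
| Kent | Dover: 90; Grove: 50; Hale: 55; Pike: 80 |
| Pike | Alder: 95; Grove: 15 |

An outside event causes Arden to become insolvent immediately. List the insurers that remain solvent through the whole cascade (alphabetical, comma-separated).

Dover, Grove, Hale, Ivory, Kent

Round 1 — Arden becomes insolvent (initial).
  Alder: +60 → 60 < 90
  Hale: +15 → 15 < 60
  Pike: +80 → 80 ≥ 30
Round 2 — Pike becomes insolvent.
  Alder: +95 → 155 ≥ 90
  Grove: +15 → 15 < 100
Round 3 — Alder becomes insolvent.
  Dover: +40 → 40 < 110
No further insolvencies.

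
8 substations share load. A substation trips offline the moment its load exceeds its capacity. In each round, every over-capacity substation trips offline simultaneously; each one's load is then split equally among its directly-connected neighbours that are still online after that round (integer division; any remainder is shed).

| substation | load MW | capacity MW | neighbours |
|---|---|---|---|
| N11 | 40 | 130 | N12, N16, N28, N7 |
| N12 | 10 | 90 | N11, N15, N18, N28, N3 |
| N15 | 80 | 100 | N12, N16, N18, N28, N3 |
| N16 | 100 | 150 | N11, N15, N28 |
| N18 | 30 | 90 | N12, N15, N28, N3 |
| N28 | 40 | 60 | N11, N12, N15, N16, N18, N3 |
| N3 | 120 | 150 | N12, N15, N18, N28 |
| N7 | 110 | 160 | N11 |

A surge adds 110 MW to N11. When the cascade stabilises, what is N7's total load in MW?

147

Round 1 — N11 at 150 > 130. N11 trips offline.
  N11 sheds 150 MW to N12, N16, N28, N7: 37 each (2 lost).
    N12: 10+37 = 47 ≤ 90
    N16: 100+37 = 137 ≤ 150
    N28: 40+37 = 77 > 60
    N7: 110+37 = 147 ≤ 160
Round 2 — N28 trips offline.
  N28 sheds 77 MW to N12, N15, N16, N18, N3: 15 each (2 lost).
    N12: 47+15 = 62 ≤ 90
    N15: 80+15 = 95 ≤ 100
    N16: 137+15 = 152 > 150
    N18: 30+15 = 45 ≤ 90
    N3: 120+15 = 135 ≤ 150
Round 3 — N16 trips offline.
  N16 sheds 152 MW to N15: 152 each.
    N15: 95+152 = 247 > 100
Round 4 — N15 trips offline.
  N15 sheds 247 MW to N12, N18, N3: 82 each (1 lost).
    N12: 62+82 = 144 > 90
    N18: 45+82 = 127 > 90
    N3: 135+82 = 217 > 150
Round 5 — N12, N18, N3 trip offline.
  N12 sheds 144 MW: no online neighbours, lost.
  N18 sheds 127 MW: no online neighbours, lost.
  N3 sheds 217 MW: no online neighbours, lost.
No further trips.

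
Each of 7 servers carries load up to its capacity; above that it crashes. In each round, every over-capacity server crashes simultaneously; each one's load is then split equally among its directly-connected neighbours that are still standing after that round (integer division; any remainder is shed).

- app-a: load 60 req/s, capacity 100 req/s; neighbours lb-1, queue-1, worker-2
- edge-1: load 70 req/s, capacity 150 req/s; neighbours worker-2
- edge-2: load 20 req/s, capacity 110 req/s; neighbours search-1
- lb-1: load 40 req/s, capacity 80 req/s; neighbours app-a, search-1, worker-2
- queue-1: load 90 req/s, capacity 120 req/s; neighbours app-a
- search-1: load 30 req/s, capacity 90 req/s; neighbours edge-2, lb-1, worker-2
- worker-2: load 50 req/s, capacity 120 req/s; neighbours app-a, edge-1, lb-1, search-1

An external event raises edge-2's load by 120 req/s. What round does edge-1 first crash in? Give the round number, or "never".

Round 1 — edge-2 at 140 > 110. edge-2 crashes.
  edge-2 sheds 140 req/s to search-1: 140 each.
    search-1: 30+140 = 170 > 90
Round 2 — search-1 crashes.
  search-1 sheds 170 req/s to lb-1, worker-2: 85 each.
    lb-1: 40+85 = 125 > 80
    worker-2: 50+85 = 135 > 120
Round 3 — lb-1, worker-2 crash.
  lb-1 sheds 125 req/s to app-a: 125 each.
    app-a: 60+125 = 185 > 100
  worker-2 sheds 135 req/s to app-a, edge-1: 67 each (1 lost).
    app-a: 185+67 = 252 > 100
    edge-1: 70+67 = 137 ≤ 150
Round 4 — app-a crashes.
  app-a sheds 252 req/s to queue-1: 252 each.
    queue-1: 90+252 = 342 > 120
Round 5 — queue-1 crashes.
  queue-1 sheds 342 req/s: no online neighbours, lost.
No further crashes.

never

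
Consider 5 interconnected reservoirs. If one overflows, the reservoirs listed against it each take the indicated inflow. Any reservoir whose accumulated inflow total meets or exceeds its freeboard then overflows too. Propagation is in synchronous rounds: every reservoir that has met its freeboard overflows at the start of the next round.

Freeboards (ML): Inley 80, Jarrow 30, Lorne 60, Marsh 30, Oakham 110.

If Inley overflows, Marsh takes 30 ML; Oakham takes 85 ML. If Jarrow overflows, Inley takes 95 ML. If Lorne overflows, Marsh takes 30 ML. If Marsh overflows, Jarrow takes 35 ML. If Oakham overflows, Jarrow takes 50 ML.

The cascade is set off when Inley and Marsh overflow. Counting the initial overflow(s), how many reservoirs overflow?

Round 1 — Inley, Marsh overflow (initial).
  Jarrow: +35 → 35 ≥ 30
  Oakham: +85 → 85 < 110
Round 2 — Jarrow overflows.
No further overflows.

3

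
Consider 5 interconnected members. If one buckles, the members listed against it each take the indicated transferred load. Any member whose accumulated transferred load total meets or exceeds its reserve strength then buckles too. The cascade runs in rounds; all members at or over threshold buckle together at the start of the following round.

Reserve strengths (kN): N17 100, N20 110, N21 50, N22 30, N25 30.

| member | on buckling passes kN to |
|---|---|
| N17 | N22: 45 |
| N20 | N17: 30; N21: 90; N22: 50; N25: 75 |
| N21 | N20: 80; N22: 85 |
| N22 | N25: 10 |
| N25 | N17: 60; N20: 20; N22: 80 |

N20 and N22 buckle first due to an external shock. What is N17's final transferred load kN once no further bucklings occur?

Round 1 — N20, N22 buckle (initial).
  N17: +30 → 30 < 100
  N21: +90 → 90 ≥ 50
  N25: +75+10 → 85 ≥ 30
Round 2 — N21, N25 buckle.
  N17: +60 → 90 < 100
No further bucklings.

90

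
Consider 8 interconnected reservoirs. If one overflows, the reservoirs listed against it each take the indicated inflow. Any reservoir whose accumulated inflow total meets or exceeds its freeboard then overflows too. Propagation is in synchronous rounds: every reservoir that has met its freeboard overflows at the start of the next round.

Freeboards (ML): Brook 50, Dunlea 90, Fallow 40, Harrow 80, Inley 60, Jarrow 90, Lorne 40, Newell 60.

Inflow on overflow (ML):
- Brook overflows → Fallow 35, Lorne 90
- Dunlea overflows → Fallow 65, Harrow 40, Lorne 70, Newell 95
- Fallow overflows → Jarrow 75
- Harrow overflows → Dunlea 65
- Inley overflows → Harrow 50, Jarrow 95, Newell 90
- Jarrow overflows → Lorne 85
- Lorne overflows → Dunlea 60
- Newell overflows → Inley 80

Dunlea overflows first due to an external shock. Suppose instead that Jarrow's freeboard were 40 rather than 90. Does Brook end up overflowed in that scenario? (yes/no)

no

With Jarrow's freeboard at 40:
Round 1 — Dunlea overflows (initial).
  Fallow: +65 → 65 ≥ 40
  Harrow: +40 → 40 < 80
  Lorne: +70 → 70 ≥ 40
  Newell: +95 → 95 ≥ 60
Round 2 — Fallow, Lorne, Newell overflow.
  Inley: +80 → 80 ≥ 60
  Jarrow: +75 → 75 ≥ 40
Round 3 — Inley, Jarrow overflow.
  Harrow: +50 → 90 ≥ 80
Round 4 — Harrow overflows.
No further overflows.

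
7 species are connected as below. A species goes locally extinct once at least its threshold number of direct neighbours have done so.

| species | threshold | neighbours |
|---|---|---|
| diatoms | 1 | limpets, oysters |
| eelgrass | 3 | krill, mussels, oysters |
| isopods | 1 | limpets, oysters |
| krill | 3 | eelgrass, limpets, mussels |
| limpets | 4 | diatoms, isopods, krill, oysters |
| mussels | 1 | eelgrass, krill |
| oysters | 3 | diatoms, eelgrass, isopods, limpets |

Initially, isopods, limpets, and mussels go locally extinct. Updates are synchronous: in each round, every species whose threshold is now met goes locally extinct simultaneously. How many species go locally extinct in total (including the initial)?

Round 1 — isopods, limpets, mussels go locally extinct (initial).
Round 2 — checking thresholds:
  diatoms: 1 of 2 neighbours ≥ 1, goes locally extinct.
  eelgrass: 1 of 3 neighbours < 3, not yet.
  krill: 2 of 3 neighbours < 3, not yet.
  oysters: 2 of 4 neighbours < 3, not yet.
Round 3 — checking thresholds:
  eelgrass: 1 of 3 neighbours < 3, not yet.
  krill: 2 of 3 neighbours < 3, not yet.
  oysters: 3 of 4 neighbours ≥ 3, goes locally extinct.
Round 4 — no new extinctions; cascade stops.

5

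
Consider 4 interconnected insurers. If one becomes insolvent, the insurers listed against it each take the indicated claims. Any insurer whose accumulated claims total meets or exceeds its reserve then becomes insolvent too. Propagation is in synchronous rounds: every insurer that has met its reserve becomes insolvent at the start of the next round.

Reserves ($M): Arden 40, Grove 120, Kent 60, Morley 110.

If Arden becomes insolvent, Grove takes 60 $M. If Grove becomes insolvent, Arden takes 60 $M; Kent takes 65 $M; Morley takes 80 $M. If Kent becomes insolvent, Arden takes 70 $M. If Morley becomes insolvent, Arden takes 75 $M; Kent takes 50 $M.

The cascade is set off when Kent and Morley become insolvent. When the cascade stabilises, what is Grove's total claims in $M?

Round 1 — Kent, Morley become insolvent (initial).
  Arden: +70+75 → 145 ≥ 40
Round 2 — Arden becomes insolvent.
  Grove: +60 → 60 < 120
No further insolvencies.

60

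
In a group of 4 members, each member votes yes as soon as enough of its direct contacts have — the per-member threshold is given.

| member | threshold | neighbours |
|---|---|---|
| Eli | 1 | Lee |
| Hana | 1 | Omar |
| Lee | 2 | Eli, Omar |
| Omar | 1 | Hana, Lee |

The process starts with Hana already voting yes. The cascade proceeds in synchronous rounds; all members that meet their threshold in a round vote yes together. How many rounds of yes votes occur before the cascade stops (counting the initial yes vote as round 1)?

Round 1 — Hana votes yes (initial).
Round 2 — checking thresholds:
  Omar: 1 of 2 neighbours ≥ 1, votes yes.
Round 3 — no new yes votes; cascade stops.

2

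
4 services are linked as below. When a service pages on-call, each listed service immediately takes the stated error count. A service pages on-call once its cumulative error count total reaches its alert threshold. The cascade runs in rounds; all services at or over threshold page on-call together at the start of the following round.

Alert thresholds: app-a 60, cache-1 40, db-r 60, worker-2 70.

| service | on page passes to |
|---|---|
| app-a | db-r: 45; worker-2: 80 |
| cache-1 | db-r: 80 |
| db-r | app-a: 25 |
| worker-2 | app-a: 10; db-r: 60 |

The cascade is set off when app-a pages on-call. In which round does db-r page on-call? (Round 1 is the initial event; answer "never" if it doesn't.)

Round 1 — app-a pages on-call (initial).
  db-r: +45 → 45 < 60
  worker-2: +80 → 80 ≥ 70
Round 2 — worker-2 pages on-call.
  db-r: +60 → 105 ≥ 60
Round 3 — db-r pages on-call.
No further pages.

3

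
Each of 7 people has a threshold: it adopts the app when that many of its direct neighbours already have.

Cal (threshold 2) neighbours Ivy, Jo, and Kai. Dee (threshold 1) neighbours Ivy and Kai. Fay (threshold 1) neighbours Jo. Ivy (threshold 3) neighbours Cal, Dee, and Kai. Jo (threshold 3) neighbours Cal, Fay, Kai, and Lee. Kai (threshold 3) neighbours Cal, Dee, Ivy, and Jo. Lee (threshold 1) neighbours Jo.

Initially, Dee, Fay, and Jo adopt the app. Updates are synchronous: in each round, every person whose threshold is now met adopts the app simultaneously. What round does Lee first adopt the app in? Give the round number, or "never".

Round 1 — Dee, Fay, Jo adopt the app (initial).
Round 2 — checking thresholds:
  Cal: 1 of 3 neighbours < 2, below threshold.
  Ivy: 1 of 3 neighbours < 3, below threshold.
  Kai: 2 of 4 neighbours < 3, below threshold.
  Lee: 1 of 1 neighbours ≥ 1, adopts the app.
Round 3 — no new adoptions; cascade stops.

2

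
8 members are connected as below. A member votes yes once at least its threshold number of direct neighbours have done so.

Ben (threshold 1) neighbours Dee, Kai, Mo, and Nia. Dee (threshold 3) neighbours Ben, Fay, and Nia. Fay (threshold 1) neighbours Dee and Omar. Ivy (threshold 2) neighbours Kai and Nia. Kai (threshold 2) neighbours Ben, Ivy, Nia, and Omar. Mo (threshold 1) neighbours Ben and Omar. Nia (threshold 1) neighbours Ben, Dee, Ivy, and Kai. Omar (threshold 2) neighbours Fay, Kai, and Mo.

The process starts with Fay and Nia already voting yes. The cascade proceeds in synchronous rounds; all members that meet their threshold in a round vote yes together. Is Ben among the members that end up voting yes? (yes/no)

yes

Round 1 — Fay, Nia vote yes (initial).
Round 2 — checking thresholds:
  Ben: 1 of 4 neighbours ≥ 1, votes yes.
  Dee: 2 of 3 neighbours < 3, below threshold.
  Ivy: 1 of 2 neighbours < 2, below threshold.
  Kai: 1 of 4 neighbours < 2, below threshold.
  Omar: 1 of 3 neighbours < 2, below threshold.
Round 3 — checking thresholds:
  Dee: 3 of 3 neighbours ≥ 3, votes yes.
  Ivy: 1 of 2 neighbours < 2, below threshold.
  Kai: 2 of 4 neighbours ≥ 2, votes yes.
  Mo: 1 of 2 neighbours ≥ 1, votes yes.
  Omar: 1 of 3 neighbours < 2, below threshold.
Round 4 — checking thresholds:
  Ivy: 2 of 2 neighbours ≥ 2, votes yes.
  Omar: 3 of 3 neighbours ≥ 2, votes yes.
Round 5 — no new yes votes; cascade stops.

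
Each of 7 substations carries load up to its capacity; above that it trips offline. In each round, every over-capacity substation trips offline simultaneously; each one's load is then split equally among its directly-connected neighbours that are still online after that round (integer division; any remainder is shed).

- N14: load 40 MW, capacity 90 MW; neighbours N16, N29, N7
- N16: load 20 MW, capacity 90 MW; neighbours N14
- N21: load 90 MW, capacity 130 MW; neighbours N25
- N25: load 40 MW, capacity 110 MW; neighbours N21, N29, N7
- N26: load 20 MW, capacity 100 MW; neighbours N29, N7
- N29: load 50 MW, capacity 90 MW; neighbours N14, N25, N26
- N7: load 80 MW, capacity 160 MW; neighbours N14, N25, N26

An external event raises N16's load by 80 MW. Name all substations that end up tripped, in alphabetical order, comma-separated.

N14, N16, N29

Round 1 — N16 at 100 > 90. N16 trips offline.
  N16 sheds 100 MW to N14: 100 each.
    N14: 40+100 = 140 > 90
Round 2 — N14 trips offline.
  N14 sheds 140 MW to N29, N7: 70 each.
    N29: 50+70 = 120 > 90
    N7: 80+70 = 150 ≤ 160
Round 3 — N29 trips offline.
  N29 sheds 120 MW to N25, N26: 60 each.
    N25: 40+60 = 100 ≤ 110
    N26: 20+60 = 80 ≤ 100
No further trips.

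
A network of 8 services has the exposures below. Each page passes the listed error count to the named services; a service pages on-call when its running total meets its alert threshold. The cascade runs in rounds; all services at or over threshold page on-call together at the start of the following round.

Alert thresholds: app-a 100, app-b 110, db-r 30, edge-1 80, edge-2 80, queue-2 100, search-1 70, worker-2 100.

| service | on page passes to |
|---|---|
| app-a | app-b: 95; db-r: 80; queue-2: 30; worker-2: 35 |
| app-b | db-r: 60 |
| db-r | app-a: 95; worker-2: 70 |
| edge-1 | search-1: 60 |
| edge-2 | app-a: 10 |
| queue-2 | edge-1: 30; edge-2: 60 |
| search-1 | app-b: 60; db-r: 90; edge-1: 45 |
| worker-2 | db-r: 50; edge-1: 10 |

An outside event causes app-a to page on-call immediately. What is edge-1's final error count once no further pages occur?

10

Round 1 — app-a pages on-call (initial).
  app-b: +95 → 95 < 110
  db-r: +80 → 80 ≥ 30
  queue-2: +30 → 30 < 100
  worker-2: +35 → 35 < 100
Round 2 — db-r pages on-call.
  worker-2: +70 → 105 ≥ 100
Round 3 — worker-2 pages on-call.
  edge-1: +10 → 10 < 80
No further pages.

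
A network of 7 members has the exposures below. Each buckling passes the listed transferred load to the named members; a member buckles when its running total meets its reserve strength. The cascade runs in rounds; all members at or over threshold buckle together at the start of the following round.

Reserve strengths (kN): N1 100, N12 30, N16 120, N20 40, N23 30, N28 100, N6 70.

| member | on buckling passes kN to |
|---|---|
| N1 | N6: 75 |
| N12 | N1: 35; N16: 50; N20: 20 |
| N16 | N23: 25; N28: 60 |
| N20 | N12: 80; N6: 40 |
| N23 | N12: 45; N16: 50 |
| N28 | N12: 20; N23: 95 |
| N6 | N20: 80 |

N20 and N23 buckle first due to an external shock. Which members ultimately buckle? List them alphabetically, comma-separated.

N12, N20, N23

Round 1 — N20, N23 buckle (initial).
  N12: +80+45 → 125 ≥ 30
  N16: +50 → 50 < 120
  N6: +40 → 40 < 70
Round 2 — N12 buckles.
  N1: +35 → 35 < 100
  N16: +50 → 100 < 120
No further bucklings.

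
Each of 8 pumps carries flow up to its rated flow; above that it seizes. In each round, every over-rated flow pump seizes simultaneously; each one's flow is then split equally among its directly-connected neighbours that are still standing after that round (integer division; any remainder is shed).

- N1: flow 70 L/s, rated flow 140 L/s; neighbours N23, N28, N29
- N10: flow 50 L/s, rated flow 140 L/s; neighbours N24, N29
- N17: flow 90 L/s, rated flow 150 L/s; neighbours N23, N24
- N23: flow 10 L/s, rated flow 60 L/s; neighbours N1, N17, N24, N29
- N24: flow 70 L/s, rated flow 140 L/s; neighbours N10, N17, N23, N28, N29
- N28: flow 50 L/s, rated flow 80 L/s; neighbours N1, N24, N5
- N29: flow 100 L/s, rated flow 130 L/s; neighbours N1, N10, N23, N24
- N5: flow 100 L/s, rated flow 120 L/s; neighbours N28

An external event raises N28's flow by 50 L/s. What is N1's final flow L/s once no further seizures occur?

Round 1 — N28 at 100 > 80. N28 seizes.
  N28 sheds 100 L/s to N1, N24, N5: 33 each (1 lost).
    N1: 70+33 = 103 ≤ 140
    N24: 70+33 = 103 ≤ 140
    N5: 100+33 = 133 > 120
Round 2 — N5 seizes.
  N5 sheds 133 L/s: no online neighbours, lost.
No further seizures.

103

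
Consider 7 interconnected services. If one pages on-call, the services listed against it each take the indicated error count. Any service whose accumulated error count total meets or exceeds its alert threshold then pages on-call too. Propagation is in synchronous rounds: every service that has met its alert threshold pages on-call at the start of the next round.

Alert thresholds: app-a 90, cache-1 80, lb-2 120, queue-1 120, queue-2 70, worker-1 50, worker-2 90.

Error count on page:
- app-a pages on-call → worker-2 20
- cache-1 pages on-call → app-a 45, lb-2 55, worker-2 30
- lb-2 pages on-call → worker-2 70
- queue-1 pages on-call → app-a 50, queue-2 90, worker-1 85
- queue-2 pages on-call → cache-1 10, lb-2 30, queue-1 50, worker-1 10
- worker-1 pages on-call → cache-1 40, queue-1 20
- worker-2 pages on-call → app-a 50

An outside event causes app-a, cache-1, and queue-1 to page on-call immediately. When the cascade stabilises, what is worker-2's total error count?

50

Round 1 — app-a, cache-1, queue-1 page on-call (initial).
  lb-2: +55 → 55 < 120
  queue-2: +90 → 90 ≥ 70
  worker-1: +85 → 85 ≥ 50
  worker-2: +20+30 → 50 < 90
Round 2 — queue-2, worker-1 page on-call.
  lb-2: +30 → 85 < 120
No further pages.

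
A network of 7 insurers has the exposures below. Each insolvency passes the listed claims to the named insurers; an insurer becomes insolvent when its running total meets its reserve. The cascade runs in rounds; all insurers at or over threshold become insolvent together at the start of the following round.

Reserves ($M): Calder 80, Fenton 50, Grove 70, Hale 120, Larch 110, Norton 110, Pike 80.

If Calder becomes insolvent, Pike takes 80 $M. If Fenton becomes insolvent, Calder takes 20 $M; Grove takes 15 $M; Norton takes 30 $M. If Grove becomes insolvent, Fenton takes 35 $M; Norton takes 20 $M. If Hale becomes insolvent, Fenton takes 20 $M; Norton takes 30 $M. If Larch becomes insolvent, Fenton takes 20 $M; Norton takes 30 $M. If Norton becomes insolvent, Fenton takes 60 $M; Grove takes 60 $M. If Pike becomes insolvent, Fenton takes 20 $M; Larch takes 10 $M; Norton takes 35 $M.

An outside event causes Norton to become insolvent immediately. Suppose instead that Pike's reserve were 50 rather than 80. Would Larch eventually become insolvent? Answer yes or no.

no

With Pike's reserve at 50:
Round 1 — Norton becomes insolvent (initial).
  Fenton: +60 → 60 ≥ 50
  Grove: +60 → 60 < 70
Round 2 — Fenton becomes insolvent.
  Calder: +20 → 20 < 80
  Grove: +15 → 75 ≥ 70
Round 3 — Grove becomes insolvent.
No further insolvencies.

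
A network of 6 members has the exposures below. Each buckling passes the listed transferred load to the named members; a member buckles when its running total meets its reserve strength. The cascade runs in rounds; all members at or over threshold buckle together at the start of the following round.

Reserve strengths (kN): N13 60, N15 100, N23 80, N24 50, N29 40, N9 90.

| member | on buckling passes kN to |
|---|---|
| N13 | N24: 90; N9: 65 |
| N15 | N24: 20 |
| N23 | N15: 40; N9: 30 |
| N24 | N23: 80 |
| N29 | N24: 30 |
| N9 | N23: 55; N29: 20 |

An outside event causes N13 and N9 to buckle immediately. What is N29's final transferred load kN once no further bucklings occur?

20

Round 1 — N13, N9 buckle (initial).
  N23: +55 → 55 < 80
  N24: +90 → 90 ≥ 50
  N29: +20 → 20 < 40
Round 2 — N24 buckles.
  N23: +80 → 135 ≥ 80
Round 3 — N23 buckles.
  N15: +40 → 40 < 100
No further bucklings.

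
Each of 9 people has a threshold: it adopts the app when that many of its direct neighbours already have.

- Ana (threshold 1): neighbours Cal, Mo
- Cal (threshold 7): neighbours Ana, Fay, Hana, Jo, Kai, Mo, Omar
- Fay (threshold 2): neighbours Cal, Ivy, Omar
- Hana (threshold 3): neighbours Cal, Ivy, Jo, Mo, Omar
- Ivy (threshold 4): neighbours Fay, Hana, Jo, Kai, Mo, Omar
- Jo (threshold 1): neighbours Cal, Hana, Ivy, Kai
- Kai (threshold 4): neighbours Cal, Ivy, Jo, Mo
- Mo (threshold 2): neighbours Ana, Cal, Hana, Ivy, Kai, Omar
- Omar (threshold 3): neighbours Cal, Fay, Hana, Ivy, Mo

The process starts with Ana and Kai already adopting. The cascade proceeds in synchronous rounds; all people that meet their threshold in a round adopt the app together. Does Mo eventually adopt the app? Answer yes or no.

yes

Round 1 — Ana, Kai adopt the app (initial).
Round 2 — checking thresholds:
  Cal: 2 of 7 neighbours < 7, below threshold.
  Ivy: 1 of 6 neighbours < 4, below threshold.
  Jo: 1 of 4 neighbours ≥ 1, adopts the app.
  Mo: 2 of 6 neighbours ≥ 2, adopts the app.
Round 3 — no new adoptions; cascade stops.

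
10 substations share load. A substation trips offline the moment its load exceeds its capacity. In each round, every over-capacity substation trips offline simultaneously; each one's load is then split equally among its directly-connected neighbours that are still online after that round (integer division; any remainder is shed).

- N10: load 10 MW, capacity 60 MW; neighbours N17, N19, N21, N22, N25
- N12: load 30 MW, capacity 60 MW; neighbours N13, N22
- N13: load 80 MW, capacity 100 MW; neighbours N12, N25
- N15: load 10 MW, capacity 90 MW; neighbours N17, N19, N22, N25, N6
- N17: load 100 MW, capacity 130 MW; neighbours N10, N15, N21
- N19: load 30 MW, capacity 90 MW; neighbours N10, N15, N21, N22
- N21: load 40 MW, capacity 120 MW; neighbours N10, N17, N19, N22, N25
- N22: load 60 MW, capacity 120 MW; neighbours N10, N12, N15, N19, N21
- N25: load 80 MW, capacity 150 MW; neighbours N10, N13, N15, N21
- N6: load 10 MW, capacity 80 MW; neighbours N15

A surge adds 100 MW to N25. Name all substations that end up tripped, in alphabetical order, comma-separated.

N10, N12, N13, N15, N17, N19, N21, N22, N25

Round 1 — N25 at 180 > 150. N25 trips offline.
  N25 sheds 180 MW to N10, N13, N15, N21: 45 each.
    N10: 10+45 = 55 ≤ 60
    N13: 80+45 = 125 > 100
    N15: 10+45 = 55 ≤ 90
    N21: 40+45 = 85 ≤ 120
Round 2 — N13 trips offline.
  N13 sheds 125 MW to N12: 125 each.
    N12: 30+125 = 155 > 60
Round 3 — N12 trips offline.
  N12 sheds 155 MW to N22: 155 each.
    N22: 60+155 = 215 > 120
Round 4 — N22 trips offline.
  N22 sheds 215 MW to N10, N15, N19, N21: 53 each (3 lost).
    N10: 55+53 = 108 > 60
    N15: 55+53 = 108 > 90
    N19: 30+53 = 83 ≤ 90
    N21: 85+53 = 138 > 120
Round 5 — N10, N15, N21 trip offline.
  N10 sheds 108 MW to N17, N19: 54 each.
    N17: 100+54 = 154 > 130
    N19: 83+54 = 137 > 90
  N15 sheds 108 MW to N17, N19, N6: 36 each.
    N17: 154+36 = 190 > 130
    N19: 137+36 = 173 > 90
    N6: 10+36 = 46 ≤ 80
  N21 sheds 138 MW to N17, N19: 69 each.
    N17: 190+69 = 259 > 130
    N19: 173+69 = 242 > 90
Round 6 — N17, N19 trip offline.
  N17 sheds 259 MW: no online neighbours, lost.
  N19 sheds 242 MW: no online neighbours, lost.
No further trips.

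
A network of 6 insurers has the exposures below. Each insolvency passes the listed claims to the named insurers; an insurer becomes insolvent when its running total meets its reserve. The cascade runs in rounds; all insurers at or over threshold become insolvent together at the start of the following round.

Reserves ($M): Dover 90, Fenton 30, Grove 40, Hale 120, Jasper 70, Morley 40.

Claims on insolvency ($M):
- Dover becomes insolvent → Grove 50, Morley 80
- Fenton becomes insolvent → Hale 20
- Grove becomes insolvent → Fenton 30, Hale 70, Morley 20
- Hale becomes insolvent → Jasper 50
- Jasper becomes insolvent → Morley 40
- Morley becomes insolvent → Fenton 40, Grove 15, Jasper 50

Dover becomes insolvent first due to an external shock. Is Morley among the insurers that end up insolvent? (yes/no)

Round 1 — Dover becomes insolvent (initial).
  Grove: +50 → 50 ≥ 40
  Morley: +80 → 80 ≥ 40
Round 2 — Grove, Morley become insolvent.
  Fenton: +30+40 → 70 ≥ 30
  Hale: +70 → 70 < 120
  Jasper: +50 → 50 < 70
Round 3 — Fenton becomes insolvent.
  Hale: +20 → 90 < 120
No further insolvencies.

yes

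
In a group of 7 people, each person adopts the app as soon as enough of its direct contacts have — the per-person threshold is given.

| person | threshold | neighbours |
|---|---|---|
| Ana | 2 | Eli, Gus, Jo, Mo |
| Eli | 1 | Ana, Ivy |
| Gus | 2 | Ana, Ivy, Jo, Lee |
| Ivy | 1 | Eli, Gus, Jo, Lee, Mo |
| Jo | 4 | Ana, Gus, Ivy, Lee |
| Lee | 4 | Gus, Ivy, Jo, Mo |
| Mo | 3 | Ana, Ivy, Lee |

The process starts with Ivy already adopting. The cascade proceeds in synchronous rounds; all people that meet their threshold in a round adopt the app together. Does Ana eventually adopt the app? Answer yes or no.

Round 1 — Ivy adopts the app (initial).
Round 2 — checking thresholds:
  Eli: 1 of 2 neighbours ≥ 1, adopts the app.
  Gus: 1 of 4 neighbours < 2, below threshold.
  Jo: 1 of 4 neighbours < 4, below threshold.
  Lee: 1 of 4 neighbours < 4, below threshold.
  Mo: 1 of 3 neighbours < 3, below threshold.
Round 3 — no new adoptions; cascade stops.

no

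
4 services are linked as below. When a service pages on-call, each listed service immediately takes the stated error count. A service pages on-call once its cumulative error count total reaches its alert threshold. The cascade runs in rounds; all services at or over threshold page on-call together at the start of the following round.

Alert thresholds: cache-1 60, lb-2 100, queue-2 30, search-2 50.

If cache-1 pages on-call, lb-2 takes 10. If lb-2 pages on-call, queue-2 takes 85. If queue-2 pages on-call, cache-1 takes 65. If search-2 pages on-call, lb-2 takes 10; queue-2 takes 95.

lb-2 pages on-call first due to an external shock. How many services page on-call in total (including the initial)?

Round 1 — lb-2 pages on-call (initial).
  queue-2: +85 → 85 ≥ 30
Round 2 — queue-2 pages on-call.
  cache-1: +65 → 65 ≥ 60
Round 3 — cache-1 pages on-call.
No further pages.

3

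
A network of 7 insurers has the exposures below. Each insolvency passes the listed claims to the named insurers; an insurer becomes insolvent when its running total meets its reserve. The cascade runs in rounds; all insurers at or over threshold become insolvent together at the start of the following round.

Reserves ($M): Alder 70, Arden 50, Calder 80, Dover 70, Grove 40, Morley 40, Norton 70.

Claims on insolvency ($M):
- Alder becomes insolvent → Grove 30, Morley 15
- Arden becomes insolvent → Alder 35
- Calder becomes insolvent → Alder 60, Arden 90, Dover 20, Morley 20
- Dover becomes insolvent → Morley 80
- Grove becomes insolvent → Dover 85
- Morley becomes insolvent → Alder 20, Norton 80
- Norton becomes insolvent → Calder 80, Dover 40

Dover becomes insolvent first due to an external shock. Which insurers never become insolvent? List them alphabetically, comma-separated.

Grove

Round 1 — Dover becomes insolvent (initial).
  Morley: +80 → 80 ≥ 40
Round 2 — Morley becomes insolvent.
  Alder: +20 → 20 < 70
  Norton: +80 → 80 ≥ 70
Round 3 — Norton becomes insolvent.
  Calder: +80 → 80 ≥ 80
Round 4 — Calder becomes insolvent.
  Alder: +60 → 80 ≥ 70
  Arden: +90 → 90 ≥ 50
Round 5 — Alder, Arden become insolvent.
  Grove: +30 → 30 < 40
No further insolvencies.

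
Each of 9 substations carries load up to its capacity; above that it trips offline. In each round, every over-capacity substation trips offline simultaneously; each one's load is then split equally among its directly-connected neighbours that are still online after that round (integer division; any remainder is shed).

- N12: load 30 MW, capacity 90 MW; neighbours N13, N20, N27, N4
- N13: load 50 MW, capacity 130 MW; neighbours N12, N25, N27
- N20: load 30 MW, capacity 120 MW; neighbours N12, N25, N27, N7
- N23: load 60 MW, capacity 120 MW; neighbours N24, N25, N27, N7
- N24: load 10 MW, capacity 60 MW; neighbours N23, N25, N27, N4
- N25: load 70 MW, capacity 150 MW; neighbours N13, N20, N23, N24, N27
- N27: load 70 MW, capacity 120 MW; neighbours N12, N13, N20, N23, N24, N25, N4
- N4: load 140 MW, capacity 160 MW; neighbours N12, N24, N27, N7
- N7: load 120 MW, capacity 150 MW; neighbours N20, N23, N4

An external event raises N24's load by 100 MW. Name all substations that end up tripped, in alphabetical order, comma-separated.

N12, N13, N20, N23, N24, N25, N27, N4, N7

Round 1 — N24 at 110 > 60. N24 trips offline.
  N24 sheds 110 MW to N23, N25, N27, N4: 27 each (2 lost).
    N23: 60+27 = 87 ≤ 120
    N25: 70+27 = 97 ≤ 150
    N27: 70+27 = 97 ≤ 120
    N4: 140+27 = 167 > 160
Round 2 — N4 trips offline.
  N4 sheds 167 MW to N12, N27, N7: 55 each (2 lost).
    N12: 30+55 = 85 ≤ 90
    N27: 97+55 = 152 > 120
    N7: 120+55 = 175 > 150
Round 3 — N27, N7 trip offline.
  N27 sheds 152 MW to N12, N13, N20, N23, N25: 30 each (2 lost).
    N12: 85+30 = 115 > 90
    N13: 50+30 = 80 ≤ 130
    N20: 30+30 = 60 ≤ 120
    N23: 87+30 = 117 ≤ 120
    N25: 97+30 = 127 ≤ 150
  N7 sheds 175 MW to N20, N23: 87 each (1 lost).
    N20: 60+87 = 147 > 120
    N23: 117+87 = 204 > 120
Round 4 — N12, N20, N23 trip offline.
  N12 sheds 115 MW to N13: 115 each.
    N13: 80+115 = 195 > 130
  N20 sheds 147 MW to N25: 147 each.
    N25: 127+147 = 274 > 150
  N23 sheds 204 MW to N25: 204 each.
    N25: 274+204 = 478 > 150
Round 5 — N13, N25 trip offline.
  N13 sheds 195 MW: no online neighbours, lost.
  N25 sheds 478 MW: no online neighbours, lost.
No further trips.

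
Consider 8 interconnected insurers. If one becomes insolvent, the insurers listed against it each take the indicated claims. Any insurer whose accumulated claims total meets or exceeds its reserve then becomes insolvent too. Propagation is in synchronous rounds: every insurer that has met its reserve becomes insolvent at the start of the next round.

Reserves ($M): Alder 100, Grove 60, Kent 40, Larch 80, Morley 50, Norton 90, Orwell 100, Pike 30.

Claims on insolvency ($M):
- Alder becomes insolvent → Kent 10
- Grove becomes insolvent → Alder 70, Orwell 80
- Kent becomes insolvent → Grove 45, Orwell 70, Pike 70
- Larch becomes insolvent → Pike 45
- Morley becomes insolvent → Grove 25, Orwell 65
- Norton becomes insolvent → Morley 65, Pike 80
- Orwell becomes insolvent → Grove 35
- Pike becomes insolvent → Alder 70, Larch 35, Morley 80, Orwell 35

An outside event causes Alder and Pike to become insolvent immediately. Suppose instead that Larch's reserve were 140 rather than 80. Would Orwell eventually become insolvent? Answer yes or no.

With Larch's reserve at 140:
Round 1 — Alder, Pike become insolvent (initial).
  Kent: +10 → 10 < 40
  Larch: +35 → 35 < 140
  Morley: +80 → 80 ≥ 50
  Orwell: +35 → 35 < 100
Round 2 — Morley becomes insolvent.
  Grove: +25 → 25 < 60
  Orwell: +65 → 100 ≥ 100
Round 3 — Orwell becomes insolvent.
  Grove: +35 → 60 ≥ 60
Round 4 — Grove becomes insolvent.
No further insolvencies.

yes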